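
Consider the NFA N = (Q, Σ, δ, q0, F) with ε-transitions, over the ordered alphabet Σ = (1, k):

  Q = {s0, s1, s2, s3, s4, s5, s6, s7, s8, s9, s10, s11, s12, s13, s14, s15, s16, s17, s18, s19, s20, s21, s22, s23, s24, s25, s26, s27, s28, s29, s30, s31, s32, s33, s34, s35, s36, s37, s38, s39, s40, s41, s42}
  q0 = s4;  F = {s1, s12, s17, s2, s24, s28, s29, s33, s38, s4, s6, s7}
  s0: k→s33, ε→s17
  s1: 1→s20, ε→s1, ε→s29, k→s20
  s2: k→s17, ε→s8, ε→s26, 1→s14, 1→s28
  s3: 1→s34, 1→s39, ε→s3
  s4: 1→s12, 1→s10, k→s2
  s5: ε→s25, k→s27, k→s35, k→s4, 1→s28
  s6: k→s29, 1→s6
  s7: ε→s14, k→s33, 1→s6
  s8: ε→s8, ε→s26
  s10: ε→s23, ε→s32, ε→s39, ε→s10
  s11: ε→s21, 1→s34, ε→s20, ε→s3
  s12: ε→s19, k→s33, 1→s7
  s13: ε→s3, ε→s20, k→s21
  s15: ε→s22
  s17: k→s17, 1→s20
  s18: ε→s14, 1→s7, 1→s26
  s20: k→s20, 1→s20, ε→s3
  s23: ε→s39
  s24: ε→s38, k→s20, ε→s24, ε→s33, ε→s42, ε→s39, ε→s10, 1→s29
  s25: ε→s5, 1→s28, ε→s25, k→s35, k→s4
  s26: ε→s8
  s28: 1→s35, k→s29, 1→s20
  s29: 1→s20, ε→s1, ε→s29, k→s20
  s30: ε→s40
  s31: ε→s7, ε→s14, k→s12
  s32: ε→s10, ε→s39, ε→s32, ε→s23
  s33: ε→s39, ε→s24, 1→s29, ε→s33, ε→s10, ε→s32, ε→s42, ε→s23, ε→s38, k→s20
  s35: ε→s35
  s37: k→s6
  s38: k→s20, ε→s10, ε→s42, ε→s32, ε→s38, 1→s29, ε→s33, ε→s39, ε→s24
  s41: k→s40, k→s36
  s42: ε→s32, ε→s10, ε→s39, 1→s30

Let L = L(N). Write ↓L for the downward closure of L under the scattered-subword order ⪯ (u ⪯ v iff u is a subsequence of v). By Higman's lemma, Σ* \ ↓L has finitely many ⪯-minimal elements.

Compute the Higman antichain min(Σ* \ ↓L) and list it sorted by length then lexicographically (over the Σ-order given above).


|Q|=43, |F|=12, |δ|=109 (61 ε).
min D↑ (10 st, q0=0, F={9}): 0:1→1,k→2 1:1→3,k→4 2:1→5,k→6 3:1→7,k→4 4:1→8,k→9 5:1→9,k→8 6:1→9,k→6 7:1→7,k→8 8:1→9,k→9 9:1→9,k→9 (ε-aug+det+¬).
'1kk': |S_i|=[27, 22, 15, 4] end={s20,s3,s34,s39} ∉↓L; 3/3 single-dels accept.
'k11': N↓-sim [27, 22, 11, 5] end={s20,s3,s34,s35,s39} ∉↓L; 3/3 del acc.
'kk1': |S_i|=[27, 22, 7, 4] end={s20,s3,s34,s39} — reject; 3/3 deletions ∈↓L.
'111k1': run [27, 22, 19, 9, 6, 4] end={s20,s3,s34,s39} ∉↓L; 5/5 single-dels accept.
4 minimals (antichain).

min(Σ*\↓L) = [1kk, k11, kk1, 111k1].


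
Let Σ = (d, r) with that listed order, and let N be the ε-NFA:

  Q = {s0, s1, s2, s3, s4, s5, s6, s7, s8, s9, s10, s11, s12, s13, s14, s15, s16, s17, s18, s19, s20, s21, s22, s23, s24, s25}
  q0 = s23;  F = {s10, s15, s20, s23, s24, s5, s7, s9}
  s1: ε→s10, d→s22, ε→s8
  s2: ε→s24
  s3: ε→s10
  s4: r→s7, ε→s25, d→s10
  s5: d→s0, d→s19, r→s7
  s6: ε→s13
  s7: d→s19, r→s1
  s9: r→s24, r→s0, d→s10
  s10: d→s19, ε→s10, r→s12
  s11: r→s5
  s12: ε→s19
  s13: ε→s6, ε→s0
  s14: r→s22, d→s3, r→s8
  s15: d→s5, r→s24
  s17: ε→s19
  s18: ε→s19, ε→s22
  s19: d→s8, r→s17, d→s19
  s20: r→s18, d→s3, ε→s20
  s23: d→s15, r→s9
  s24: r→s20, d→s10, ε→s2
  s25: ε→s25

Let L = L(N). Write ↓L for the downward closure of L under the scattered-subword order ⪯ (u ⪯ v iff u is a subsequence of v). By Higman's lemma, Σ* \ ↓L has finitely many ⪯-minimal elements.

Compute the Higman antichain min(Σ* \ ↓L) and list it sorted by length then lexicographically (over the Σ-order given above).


min(Σ*\↓L) = [ddd, rdd, rdr, drrr, rrrr].

|Q|=26, |F|=8, |δ|=44 (16 ε).
min D↑ (9 st, q0=0, F={6}): 0:d→1,r→2 1:d→3,r→4 2:d→5,r→4 3:d→6,r→7 4:d→5,r→8 5:d→6,r→6 6:d→6,r→6 7:d→6,r→5 8:d→5,r→6 [Hopcroft].
'ddd': run [18, 16, 11, 5] end={s0,s17,s19,s22,s8} ∉↓L; 3/3 single-dels accept.
'rdd': |S_i|=[18, 15, 7, 3] end={s17,s19,s8} rej; 3/3 del acc.
'rdr': N↓-sim [18, 15, 7, 4] end={s12,s17,s19,s8} ∉↓L; 3/3 del acc.
'drrr': |S_i|=[18, 16, 13, 10, 6] end={s12,s17,s18,s19,s22,s8} rej; 4/4 deletions ∈↓L.
'rrrr': N↓-sim [18, 15, 13, 9, 6] end={s12,s17,s18,s19,s22,s8} ∉↓L; 4/4 single-dels accept.
5 minimals (antichain).


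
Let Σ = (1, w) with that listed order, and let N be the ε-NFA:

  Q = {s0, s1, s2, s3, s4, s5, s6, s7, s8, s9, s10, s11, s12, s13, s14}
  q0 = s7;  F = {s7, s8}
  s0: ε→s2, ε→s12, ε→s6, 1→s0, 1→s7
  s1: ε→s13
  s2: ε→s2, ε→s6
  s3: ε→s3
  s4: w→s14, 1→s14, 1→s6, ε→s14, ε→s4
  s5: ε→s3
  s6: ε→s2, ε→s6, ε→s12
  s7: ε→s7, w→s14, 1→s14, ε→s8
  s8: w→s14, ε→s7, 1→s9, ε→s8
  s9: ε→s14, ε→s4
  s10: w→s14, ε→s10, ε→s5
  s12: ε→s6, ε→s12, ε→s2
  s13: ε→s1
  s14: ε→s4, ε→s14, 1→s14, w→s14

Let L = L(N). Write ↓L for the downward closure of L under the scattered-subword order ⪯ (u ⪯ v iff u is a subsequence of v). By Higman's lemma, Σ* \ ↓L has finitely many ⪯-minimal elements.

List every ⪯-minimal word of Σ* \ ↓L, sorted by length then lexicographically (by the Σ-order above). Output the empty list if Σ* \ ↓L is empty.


A = [1, w].

|Q|=15, |F|=2, |δ|=39 (27 ε).
min D↑ (2 st, q0=0, F={1}): 0:1→1,w→1 1:1→1,w→1 (ε-aug+det+¬).
'1': run [8, 6] end={s12,s14,s2,s4,s6,s9} ∉↓L; 1/1 single-dels accept.
'w': N↓-sim [8, 5] end={s12,s14,s2,s4,s6} — reject; 1/1 single-dels accept.
2 words, ⪯-incomp.


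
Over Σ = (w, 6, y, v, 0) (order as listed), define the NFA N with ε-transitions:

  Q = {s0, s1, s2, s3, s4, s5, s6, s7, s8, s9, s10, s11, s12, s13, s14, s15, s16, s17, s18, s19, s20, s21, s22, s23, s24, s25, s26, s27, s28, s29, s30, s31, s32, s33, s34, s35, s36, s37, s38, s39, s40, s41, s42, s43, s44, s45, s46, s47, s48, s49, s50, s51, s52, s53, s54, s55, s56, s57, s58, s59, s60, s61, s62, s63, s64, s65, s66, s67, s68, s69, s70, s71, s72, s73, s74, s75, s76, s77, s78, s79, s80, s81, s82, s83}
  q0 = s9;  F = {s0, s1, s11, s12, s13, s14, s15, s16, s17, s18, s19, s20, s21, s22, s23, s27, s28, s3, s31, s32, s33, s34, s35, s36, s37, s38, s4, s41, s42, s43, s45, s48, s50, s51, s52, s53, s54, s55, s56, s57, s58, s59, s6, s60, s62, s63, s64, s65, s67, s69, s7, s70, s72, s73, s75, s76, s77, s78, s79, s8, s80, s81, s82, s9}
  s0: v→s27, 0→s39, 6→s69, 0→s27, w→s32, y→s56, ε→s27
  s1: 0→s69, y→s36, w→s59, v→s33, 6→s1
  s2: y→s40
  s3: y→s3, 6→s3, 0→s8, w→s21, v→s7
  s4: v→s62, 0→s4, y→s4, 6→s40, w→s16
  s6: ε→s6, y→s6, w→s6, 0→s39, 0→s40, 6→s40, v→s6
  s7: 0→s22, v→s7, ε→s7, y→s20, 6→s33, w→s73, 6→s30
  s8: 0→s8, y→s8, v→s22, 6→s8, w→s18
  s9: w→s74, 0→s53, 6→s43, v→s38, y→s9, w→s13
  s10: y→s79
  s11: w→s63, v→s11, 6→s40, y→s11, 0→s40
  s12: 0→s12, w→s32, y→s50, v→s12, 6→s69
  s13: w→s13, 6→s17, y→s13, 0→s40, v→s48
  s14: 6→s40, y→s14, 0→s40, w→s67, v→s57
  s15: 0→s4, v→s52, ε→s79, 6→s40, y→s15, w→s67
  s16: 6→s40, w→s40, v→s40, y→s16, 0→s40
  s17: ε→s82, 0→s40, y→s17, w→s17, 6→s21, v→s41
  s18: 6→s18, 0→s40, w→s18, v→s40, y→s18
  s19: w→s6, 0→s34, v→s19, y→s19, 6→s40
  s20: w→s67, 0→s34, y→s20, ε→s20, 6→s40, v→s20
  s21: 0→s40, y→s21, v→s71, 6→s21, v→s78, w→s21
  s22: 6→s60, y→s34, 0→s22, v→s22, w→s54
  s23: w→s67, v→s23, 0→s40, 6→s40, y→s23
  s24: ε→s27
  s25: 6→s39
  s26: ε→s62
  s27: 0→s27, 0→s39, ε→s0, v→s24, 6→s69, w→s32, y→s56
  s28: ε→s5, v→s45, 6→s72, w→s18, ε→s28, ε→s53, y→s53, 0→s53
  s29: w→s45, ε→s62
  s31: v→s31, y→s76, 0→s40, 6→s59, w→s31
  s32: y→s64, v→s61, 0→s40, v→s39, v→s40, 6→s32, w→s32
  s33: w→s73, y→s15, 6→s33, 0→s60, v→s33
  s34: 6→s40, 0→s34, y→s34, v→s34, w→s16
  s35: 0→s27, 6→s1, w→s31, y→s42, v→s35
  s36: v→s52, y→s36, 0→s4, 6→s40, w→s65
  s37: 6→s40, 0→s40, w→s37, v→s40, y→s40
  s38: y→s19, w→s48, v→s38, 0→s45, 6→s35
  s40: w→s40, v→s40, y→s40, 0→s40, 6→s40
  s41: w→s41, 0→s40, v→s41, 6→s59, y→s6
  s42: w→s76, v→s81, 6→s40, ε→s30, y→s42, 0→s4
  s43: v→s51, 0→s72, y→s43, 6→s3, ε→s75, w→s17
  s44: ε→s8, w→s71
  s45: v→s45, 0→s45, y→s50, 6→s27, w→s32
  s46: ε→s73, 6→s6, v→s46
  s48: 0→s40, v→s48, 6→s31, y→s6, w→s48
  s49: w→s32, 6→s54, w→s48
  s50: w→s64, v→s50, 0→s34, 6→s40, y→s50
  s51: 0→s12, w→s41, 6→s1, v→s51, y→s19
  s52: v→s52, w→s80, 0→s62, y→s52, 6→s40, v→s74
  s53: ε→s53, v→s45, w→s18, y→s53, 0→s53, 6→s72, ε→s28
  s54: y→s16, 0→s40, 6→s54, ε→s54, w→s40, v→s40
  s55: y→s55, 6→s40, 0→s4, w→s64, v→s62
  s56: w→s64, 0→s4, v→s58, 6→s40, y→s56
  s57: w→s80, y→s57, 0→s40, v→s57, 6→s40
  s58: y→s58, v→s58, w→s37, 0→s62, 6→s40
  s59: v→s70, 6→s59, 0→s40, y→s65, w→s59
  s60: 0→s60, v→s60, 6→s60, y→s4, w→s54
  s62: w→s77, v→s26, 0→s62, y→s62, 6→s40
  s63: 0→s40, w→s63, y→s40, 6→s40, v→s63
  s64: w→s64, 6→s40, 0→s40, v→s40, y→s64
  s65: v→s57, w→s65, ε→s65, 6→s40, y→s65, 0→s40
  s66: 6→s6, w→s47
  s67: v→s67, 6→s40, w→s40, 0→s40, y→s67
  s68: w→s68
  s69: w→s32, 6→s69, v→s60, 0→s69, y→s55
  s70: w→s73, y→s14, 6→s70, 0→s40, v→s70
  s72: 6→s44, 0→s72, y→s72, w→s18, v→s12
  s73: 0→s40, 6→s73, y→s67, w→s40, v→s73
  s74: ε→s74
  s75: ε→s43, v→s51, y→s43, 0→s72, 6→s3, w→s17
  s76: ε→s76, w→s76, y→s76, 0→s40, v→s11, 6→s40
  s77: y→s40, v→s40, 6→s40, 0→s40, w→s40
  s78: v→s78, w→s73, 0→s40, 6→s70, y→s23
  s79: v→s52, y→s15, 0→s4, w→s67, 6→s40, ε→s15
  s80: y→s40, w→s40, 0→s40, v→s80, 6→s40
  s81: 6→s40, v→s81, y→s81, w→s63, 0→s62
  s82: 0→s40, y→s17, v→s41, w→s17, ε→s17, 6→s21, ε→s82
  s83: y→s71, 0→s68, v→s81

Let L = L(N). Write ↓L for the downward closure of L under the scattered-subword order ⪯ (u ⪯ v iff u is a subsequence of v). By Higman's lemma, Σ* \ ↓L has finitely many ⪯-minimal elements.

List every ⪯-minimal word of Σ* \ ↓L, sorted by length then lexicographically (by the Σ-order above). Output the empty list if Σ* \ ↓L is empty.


min(Σ*\↓L) = [w0, vy6, 0wv, 66vww, vy0ww, v6yvwy].

|Q|=84, |F|=64, |δ|=377 (27 ε).
min D↑ (60 st, q0=0, F={7}): 0:w→1,6→2,y→0,v→3,0→4 1:w→1,6→5,y→1,v→6,0→7 2:w→5,6→8,y→2,v→9,0→10 3:w→6,6→11,y→12,v→3,0→13 4:w→14,6→10,y→4,v→13,0→4 5:w→5,6→15,y→5,v→16,0→7 6:w→6,6→17,y→18,v→6,0→7 7:w→7,6→7,y→7,v→7,0→7 8:w→15,6→8,y→8,v→19,0→20 9:w→16,6→21,y→12,v→9,0→22 10:w→14,6→20,y→10,v→22,0→10 11:w→17,6→21,y→23,v→11,0→24 12:w→18,6→7,y→12,v→12,0→25 13:w→26,6→24,y→27,v→13,0→13 14:w→14,6→14,y→14,v→7,0→7 15:w→15,6→15,y→15,v→28,0→7 16:w→16,6→29,y→18,v→16,0→7 17:w→17,6→29,y→30,v→17,0→7 18:w→18,6→7,y→18,v→18,0→7 19:w→31,6→32,y→33,v→19,0→34 20:w→14,6→20,y→20,v→34,0→20 21:w→29,6→21,y→35,v→32,0→36 22:w→26,6→36,y→27,v→22,0→22 23:w→30,6→7,y→23,v→37,0→38 24:w→26,6→36,y→39,v→24,0→24 25:w→40,6→7,y→25,v→25,0→25 26:w→26,6→26,y→41,v→7,0→7 27:w→41,6→7,y→27,v→27,0→25 28:w→31,6→42,y→43,v→28,0→7 29:w→29,6→29,y→44,v→42,0→7 30:w→30,6→7,y→30,v→45,0→7 31:w→7,6→31,y→46,v→31,0→7 32:w→31,6→32,y→47,v→32,0→48 33:w→46,6→7,y→33,v→33,0→25 34:w→49,6→48,y→25,v→34,0→34 35:w→44,6→7,y→35,v→50,0→38 36:w→26,6→36,y→51,v→48,0→36 37:w→52,6→7,y→37,v→37,0→53 38:w→40,6→7,y→38,v→53,0→38 39:w→41,6→7,y→39,v→54,0→38 40:w→7,6→7,y→40,v→7,0→7 41:w→41,6→7,y→41,v→7,0→7 42:w→31,6→42,y→55,v→42,0→7 43:w→46,6→7,y→43,v→43,0→7 44:w→44,6→7,y→44,v→56,0→7 45:w→52,6→7,y→45,v→45,0→7 46:w→7,6→7,y→46,v→46,0→7 47:w→46,6→7,y→47,v→50,0→38 48:w→49,6→48,y→38,v→48,0→48 49:w→7,6→49,y→40,v→7,0→7 50:w→57,6→7,y→50,v→50,0→53 51:w→41,6→7,y→51,v→53,0→38 52:w→52,6→7,y→7,v→52,0→7 53:w→58,6→7,y→53,v→53,0→53 54:w→59,6→7,y→54,v→54,0→53 55:w→46,6→7,y→55,v→56,0→7 56:w→57,6→7,y→56,v→56,0→7 57:w→7,6→7,y→7,v→57,0→7 58:w→7,6→7,y→7,v→7,0→7 59:w→59,6→7,y→7,v→7,0→7.
'w0': |S_i|=[74, 33, 2] end={s39,s40} ∉↓L; 2/2 deletions ∈↓L.
'vy6': N↓-sim [74, 59, 34, 1] end={s40} rej; 3/3 deletions ∈↓L.
'0wv': run [74, 33, 11, 3] end={s39,s40,s61} — reject; 3/3 single-dels accept.
'66vww': run [74, 66, 42, 29, 7, 1] end={s40} rej; 5/5 del acc.
'vy0ww': run [74, 59, 34, 8, 3, 1] end={s40} — reject; 5/5 deletions ∈↓L.
'v6yvwy': run [74, 59, 43, 27, 14, 5, 1] end={s40} rej; 6/6 del acc.
6 minimals (antichain).


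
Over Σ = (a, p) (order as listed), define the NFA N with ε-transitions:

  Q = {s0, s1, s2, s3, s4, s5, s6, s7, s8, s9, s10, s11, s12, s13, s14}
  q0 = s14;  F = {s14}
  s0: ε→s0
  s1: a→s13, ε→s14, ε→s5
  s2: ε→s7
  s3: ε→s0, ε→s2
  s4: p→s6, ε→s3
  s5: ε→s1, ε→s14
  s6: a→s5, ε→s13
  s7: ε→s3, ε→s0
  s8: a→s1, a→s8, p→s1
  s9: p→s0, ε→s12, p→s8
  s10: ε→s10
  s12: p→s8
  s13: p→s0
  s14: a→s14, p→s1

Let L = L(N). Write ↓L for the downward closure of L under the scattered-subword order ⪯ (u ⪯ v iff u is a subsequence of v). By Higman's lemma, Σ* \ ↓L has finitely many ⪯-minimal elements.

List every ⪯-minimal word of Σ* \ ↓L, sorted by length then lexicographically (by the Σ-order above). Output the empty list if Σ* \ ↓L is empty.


|Q|=15, |F|=1, |δ|=26 (14 ε).
min D↑ (1 st, q0=0, F={}): 0:a→0,p→0 [Hopcroft].
L(D↑) = ∅ ⇒ ↓L = Σ*.

min(Σ*\↓L) = [].


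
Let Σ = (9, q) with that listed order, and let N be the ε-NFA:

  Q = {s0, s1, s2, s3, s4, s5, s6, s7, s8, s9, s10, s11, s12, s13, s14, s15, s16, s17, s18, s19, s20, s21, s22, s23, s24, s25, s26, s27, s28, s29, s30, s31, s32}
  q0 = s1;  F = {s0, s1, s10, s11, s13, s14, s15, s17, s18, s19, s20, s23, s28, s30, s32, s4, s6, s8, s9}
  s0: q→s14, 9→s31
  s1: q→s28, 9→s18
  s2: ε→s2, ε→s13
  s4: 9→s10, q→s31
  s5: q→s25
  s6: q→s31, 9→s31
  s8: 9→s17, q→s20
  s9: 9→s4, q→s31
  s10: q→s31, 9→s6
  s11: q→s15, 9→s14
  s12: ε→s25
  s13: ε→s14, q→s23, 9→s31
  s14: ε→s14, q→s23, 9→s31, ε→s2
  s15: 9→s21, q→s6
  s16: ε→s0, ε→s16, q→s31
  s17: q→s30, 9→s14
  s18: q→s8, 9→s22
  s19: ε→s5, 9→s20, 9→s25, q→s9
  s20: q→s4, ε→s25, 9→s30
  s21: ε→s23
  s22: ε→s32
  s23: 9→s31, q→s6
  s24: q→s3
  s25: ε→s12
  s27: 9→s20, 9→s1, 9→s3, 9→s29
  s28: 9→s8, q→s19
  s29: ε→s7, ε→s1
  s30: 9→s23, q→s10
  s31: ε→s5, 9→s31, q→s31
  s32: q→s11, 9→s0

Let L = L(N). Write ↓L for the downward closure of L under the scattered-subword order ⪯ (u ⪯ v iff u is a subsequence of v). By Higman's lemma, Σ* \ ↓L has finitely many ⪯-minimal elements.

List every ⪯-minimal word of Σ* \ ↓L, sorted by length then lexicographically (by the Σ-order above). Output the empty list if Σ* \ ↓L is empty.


|Q|=33, |F|=19, |δ|=64 (16 ε).
min D↑ (19 st, q0=0, F={11}): 0:9→1,q→2 1:9→3,q→4 2:9→4,q→5 3:9→6,q→7 4:9→8,q→9 5:9→9,q→10 6:9→11,q→12 7:9→12,q→13 8:9→12,q→14 9:9→14,q→15 10:9→15,q→11 11:9→11,q→11 12:9→11,q→16 13:9→16,q→17 14:9→16,q→18 15:9→18,q→11 16:9→11,q→17 17:9→11,q→11 18:9→17,q→11.
'9999': N↓-sim [26, 22, 18, 11, 4] end={s12,s25,s31,s5} — reject; 4/4 single-dels accept.
'qqqq': N↓-sim [26, 21, 14, 8, 4] end={s12,s25,s31,s5} ∉↓L; 4/4 deletions ∈↓L.
'99qqq9': |S_i|=[26, 22, 18, 14, 9, 5, 4] end={s12,s25,s31,s5} rej; 6/6 del acc.
3 obstructions.

A = [9999, qqqq, 99qqq9].


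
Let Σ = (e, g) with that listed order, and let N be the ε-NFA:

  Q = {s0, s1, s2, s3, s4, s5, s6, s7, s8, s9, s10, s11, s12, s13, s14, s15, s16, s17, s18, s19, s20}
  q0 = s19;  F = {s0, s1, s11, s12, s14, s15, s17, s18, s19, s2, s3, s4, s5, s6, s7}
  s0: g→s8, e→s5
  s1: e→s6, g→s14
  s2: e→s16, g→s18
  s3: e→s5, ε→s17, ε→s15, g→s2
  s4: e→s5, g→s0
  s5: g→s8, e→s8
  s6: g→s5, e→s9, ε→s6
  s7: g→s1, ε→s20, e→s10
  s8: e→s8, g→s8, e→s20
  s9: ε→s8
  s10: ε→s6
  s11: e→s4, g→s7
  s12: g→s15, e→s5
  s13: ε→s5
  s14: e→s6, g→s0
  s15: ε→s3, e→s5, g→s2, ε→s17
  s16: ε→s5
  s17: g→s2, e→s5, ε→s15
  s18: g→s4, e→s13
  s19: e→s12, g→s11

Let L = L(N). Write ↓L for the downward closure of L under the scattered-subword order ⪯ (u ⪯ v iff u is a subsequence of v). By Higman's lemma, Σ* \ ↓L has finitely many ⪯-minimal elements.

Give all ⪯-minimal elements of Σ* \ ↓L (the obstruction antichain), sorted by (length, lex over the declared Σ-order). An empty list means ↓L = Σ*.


Antichain: [eee, eeg, gegg, ggee, gggggg].

|Q|=21, |F|=15, |δ|=44 (11 ε).
min D↑ (14 st, q0=0, F={7}): 0:e→1,g→2 1:e→3,g→4 2:e→5,g→6 3:e→7,g→7 4:e→3,g→8 5:e→3,g→9 6:e→10,g→11 7:e→7,g→7 8:e→3,g→12 9:e→3,g→7 10:e→7,g→3 11:e→10,g→13 12:e→3,g→5 13:e→10,g→9.
'eee': N↓-sim [21, 16, 6, 2] end={s20,s8} — reject; 3/3 single-dels accept.
'eeg': run [21, 16, 6, 2] end={s20,s8} rej; 3/3 del acc.
'gegg': run [21, 19, 10, 4, 2] end={s20,s8} rej; 4/4 del acc.
'ggee': run [21, 19, 15, 8, 3] end={s20,s8,s9} — reject; 4/4 single-dels accept.
'gggggg': run [21, 19, 15, 11, 8, 4, 2] end={s20,s8} ∉↓L; 6/6 single-dels accept.
5 minimals (antichain).


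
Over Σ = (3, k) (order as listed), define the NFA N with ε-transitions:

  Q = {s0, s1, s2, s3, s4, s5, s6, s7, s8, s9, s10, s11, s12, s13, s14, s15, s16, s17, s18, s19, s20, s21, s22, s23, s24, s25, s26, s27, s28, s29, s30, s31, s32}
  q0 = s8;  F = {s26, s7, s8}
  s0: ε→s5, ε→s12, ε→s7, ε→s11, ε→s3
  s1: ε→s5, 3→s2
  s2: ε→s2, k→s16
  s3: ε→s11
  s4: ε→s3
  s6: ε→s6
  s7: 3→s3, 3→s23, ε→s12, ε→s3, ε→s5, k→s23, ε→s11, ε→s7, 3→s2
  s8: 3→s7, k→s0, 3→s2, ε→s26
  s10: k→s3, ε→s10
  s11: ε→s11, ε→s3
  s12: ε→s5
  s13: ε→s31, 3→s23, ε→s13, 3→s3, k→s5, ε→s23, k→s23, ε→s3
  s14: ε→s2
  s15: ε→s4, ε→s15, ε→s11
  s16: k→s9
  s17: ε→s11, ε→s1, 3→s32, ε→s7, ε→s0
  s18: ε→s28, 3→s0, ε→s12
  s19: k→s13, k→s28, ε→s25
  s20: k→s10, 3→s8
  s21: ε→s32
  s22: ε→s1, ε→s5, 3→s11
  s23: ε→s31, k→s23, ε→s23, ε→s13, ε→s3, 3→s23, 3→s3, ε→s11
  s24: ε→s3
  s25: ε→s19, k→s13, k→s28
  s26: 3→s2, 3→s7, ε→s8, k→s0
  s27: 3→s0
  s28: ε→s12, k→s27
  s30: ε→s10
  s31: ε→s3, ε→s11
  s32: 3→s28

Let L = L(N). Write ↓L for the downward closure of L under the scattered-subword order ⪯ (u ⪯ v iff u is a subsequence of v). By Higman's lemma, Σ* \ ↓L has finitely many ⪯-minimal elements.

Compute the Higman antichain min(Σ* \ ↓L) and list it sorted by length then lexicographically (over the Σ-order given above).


|Q|=33, |F|=3, |δ|=83 (50 ε).
min D↑ (3 st, q0=0, F={2}): 0:3→1,k→1 1:3→2,k→2 2:3→2,k→2 [Hopcroft].
'33': |S_i|=[14, 11, 9] end={s11,s13,s16,s2,s23,s3,s31,s5,s9} rej; 2/2 del acc.
'3k': run [14, 11, 8] end={s11,s13,s16,s23,s3,s31,s5,s9} rej; 2/2 deletions ∈↓L.
'k3': run [14, 12, 9] end={s11,s13,s16,s2,s23,s3,s31,s5,s9} ∉↓L; 2/2 single-dels accept.
'kk': N↓-sim [14, 12, 8] end={s11,s13,s16,s23,s3,s31,s5,s9} — reject; 2/2 deletions ∈↓L.
4 minimals (antichain).

min(Σ*\↓L) = [33, 3k, k3, kk].


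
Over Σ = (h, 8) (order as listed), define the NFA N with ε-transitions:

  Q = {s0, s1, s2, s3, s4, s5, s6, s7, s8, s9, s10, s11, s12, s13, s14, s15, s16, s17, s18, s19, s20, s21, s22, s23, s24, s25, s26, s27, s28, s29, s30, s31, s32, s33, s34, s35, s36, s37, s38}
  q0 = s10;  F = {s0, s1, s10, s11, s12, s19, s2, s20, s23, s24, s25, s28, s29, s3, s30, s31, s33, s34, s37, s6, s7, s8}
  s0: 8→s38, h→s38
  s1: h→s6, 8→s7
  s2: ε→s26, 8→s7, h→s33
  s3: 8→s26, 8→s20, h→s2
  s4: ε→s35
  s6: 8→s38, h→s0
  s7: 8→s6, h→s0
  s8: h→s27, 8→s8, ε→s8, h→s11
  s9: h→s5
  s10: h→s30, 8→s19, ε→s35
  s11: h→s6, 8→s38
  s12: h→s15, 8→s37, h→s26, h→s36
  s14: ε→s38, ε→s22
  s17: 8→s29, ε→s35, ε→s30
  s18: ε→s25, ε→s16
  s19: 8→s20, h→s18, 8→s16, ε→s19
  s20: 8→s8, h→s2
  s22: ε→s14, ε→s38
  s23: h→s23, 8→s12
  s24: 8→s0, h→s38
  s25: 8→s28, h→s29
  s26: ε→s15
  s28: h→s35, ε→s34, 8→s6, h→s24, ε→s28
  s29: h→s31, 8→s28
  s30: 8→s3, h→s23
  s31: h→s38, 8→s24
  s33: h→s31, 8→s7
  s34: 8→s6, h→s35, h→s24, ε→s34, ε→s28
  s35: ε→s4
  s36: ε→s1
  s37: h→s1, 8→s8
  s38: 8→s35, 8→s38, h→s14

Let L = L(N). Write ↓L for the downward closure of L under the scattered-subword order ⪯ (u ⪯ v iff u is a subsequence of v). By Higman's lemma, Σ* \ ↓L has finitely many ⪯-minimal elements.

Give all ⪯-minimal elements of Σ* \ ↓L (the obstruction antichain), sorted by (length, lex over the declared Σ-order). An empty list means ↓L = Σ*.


A = [8hhhh, 8h8hh, 8h888, 888h8, hh8hh8, h8h8h8].

|Q|=39, |F|=22, |δ|=76 (20 ε).
min D↑ (22 st, q0=0, F={21}): 0:h→1,8→2 1:h→3,8→4 2:h→5,8→6 3:h→3,8→7 4:h→8,8→6 5:h→9,8→10 6:h→8,8→11 7:h→12,8→13 8:h→14,8→15 9:h→16,8→10 10:h→17,8→18 11:h→19,8→11 12:h→18,8→15 13:h→12,8→11 14:h→16,8→15 15:h→20,8→18 16:h→21,8→17 17:h→21,8→20 18:h→20,8→21 19:h→18,8→21 20:h→21,8→21 21:h→21,8→21 (ε-aug+det+¬).
'8hhhh': N↓-sim [33, 30, 24, 14, 8, 5] end={s14,s22,s35,s38,s4} rej; 5/5 deletions ∈↓L.
'8h8hh': |S_i|=[33, 30, 24, 11, 7, 5] end={s14,s22,s35,s38,s4} — reject; 5/5 single-dels accept.
'8h888': run [33, 30, 24, 11, 7, 5] end={s14,s22,s35,s38,s4} — reject; 5/5 single-dels accept.
'888h8': run [33, 30, 23, 12, 9, 5] end={s14,s22,s35,s38,s4} rej; 5/5 single-dels accept.
'hh8hh8': |S_i|=[33, 31, 25, 20, 15, 7, 5] end={s14,s22,s35,s38,s4} ∉↓L; 6/6 deletions ∈↓L.
'h8h8h8': run [33, 31, 25, 18, 9, 6, 5] end={s14,s22,s35,s38,s4} rej; 6/6 del acc.
6 minimals (antichain).


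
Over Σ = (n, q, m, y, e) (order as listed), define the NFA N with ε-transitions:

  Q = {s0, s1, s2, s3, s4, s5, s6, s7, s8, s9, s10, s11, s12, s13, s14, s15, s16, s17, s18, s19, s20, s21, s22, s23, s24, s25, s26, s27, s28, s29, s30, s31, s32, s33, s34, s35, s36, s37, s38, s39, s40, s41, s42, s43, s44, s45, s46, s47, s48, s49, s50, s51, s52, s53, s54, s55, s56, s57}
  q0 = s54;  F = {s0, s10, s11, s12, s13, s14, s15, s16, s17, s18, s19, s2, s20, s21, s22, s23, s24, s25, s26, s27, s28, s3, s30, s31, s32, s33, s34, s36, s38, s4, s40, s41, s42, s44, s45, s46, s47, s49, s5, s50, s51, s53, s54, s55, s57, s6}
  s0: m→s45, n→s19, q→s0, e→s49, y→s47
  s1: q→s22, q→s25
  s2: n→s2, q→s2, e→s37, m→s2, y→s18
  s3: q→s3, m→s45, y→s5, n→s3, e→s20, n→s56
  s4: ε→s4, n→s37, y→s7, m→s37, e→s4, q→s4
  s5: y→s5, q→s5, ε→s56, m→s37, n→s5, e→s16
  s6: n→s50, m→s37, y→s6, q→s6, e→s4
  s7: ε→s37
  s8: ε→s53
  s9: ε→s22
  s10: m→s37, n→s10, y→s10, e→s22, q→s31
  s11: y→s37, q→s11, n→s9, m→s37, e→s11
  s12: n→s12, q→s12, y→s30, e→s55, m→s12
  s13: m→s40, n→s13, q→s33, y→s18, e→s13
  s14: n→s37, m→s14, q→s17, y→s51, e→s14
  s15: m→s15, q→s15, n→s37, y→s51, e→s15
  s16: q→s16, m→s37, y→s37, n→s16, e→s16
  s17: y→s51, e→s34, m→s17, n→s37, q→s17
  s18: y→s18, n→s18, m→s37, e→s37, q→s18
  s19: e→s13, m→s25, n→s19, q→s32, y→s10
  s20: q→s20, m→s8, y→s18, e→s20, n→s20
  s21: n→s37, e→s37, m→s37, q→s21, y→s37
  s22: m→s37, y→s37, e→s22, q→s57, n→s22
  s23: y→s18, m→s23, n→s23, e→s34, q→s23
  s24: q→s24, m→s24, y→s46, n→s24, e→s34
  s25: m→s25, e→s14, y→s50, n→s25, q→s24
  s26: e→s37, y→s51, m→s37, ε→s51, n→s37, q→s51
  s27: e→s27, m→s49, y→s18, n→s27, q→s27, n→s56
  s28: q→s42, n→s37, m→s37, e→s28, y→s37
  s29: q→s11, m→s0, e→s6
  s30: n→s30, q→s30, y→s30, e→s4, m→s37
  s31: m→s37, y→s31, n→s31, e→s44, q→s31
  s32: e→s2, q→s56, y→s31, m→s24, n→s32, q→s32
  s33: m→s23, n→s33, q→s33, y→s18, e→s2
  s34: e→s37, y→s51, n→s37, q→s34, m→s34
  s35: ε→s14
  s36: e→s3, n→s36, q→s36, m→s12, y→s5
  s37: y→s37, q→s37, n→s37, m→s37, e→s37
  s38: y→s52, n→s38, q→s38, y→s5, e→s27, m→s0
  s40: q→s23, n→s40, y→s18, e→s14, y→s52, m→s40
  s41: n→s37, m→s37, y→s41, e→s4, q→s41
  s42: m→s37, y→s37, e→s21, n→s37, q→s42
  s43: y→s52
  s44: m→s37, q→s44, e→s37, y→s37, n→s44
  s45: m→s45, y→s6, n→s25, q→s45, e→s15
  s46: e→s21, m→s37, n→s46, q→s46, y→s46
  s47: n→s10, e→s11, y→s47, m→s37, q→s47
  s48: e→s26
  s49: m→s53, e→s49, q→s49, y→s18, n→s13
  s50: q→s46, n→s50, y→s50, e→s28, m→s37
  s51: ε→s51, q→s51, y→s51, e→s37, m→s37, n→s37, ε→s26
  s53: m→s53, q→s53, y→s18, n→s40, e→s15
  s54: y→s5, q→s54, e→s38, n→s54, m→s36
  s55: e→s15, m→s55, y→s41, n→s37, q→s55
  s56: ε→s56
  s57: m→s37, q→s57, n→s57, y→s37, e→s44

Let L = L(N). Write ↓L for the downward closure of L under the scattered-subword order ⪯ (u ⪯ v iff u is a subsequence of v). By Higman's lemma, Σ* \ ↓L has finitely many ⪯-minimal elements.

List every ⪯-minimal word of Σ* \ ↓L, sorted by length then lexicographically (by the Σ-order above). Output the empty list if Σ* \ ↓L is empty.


Antichain: [ym, yey, mmen, eeye, emnqee].

|Q|=58, |F|=46, |δ|=257 (10 ε).
min D↑ (46 st, q0=0, F={6}): 0:n→0,q→0,m→1,y→2,e→3 1:n→1,q→1,m→4,y→2,e→5 2:n→2,q→2,m→6,y→2,e→7 3:n→3,q→3,m→8,y→2,e→9 4:n→4,q→4,m→4,y→10,e→11 5:n→5,q→5,m→12,y→2,e→13 6:n→6,q→6,m→6,y→6,e→6 7:n→7,q→7,m→6,y→6,e→7 8:n→14,q→8,m→12,y→15,e→16 9:n→9,q→9,m→16,y→17,e→9 10:n→10,q→10,m→6,y→10,e→18 11:n→6,q→11,m→11,y→19,e→20 12:n→21,q→12,m→12,y→22,e→20 13:n→13,q→13,m→23,y→17,e→13 14:n→14,q→24,m→21,y→25,e→26 15:n→25,q→15,m→6,y→15,e→27 16:n→26,q→16,m→23,y→17,e→16 17:n→17,q→17,m→6,y→17,e→6 18:n→6,q→18,m→6,y→6,e→18 19:n→6,q→19,m→6,y→19,e→18 20:n→6,q→20,m→20,y→28,e→20 21:n→21,q→29,m→21,y→30,e→31 22:n→30,q→22,m→6,y→22,e→18 23:n→32,q→23,m→23,y→17,e→20 24:n→24,q→24,m→29,y→33,e→34 25:n→25,q→33,m→6,y→25,e→35 26:n→26,q→36,m→32,y→17,e→26 27:n→35,q→27,m→6,y→6,e→27 28:n→6,q→28,m→6,y→28,e→6 29:n→29,q→29,m→29,y→37,e→38 30:n→30,q→37,m→6,y→30,e→39 31:n→6,q→40,m→31,y→28,e→31 32:n→32,q→41,m→32,y→17,e→31 33:n→33,q→33,m→6,y→33,e→42 34:n→34,q→34,m→34,y→17,e→6 35:n→35,q→43,m→6,y→6,e→35 36:n→36,q→36,m→41,y→17,e→34 37:n→37,q→37,m→6,y→37,e→44 38:n→6,q→38,m→38,y→28,e→6 39:n→6,q→45,m→6,y→6,e→39 40:n→6,q→40,m→40,y→28,e→38 41:n→41,q→41,m→41,y→17,e→38 42:n→42,q→42,m→6,y→6,e→6 43:n→43,q→43,m→6,y→6,e→42 44:n→6,q→44,m→6,y→6,e→6 45:n→6,q→45,m→6,y→6,e→44 [Hopcroft].
'ym': N↓-sim [52, 26, 1] end={s37} — reject; 2/2 single-dels accept.
'yey': N↓-sim [52, 26, 12, 2] end={s37,s7} ∉↓L; 3/3 single-dels accept.
'mmen': run [52, 49, 29, 14, 1] end={s37} — reject; 4/4 del acc.
'eeye': run [52, 48, 31, 6, 1] end={s37} ∉↓L; 4/4 single-dels accept.
'emnqee': |S_i|=[52, 48, 42, 29, 18, 8, 1] end={s37} ∉↓L; 6/6 del acc.
5 minimals (antichain).


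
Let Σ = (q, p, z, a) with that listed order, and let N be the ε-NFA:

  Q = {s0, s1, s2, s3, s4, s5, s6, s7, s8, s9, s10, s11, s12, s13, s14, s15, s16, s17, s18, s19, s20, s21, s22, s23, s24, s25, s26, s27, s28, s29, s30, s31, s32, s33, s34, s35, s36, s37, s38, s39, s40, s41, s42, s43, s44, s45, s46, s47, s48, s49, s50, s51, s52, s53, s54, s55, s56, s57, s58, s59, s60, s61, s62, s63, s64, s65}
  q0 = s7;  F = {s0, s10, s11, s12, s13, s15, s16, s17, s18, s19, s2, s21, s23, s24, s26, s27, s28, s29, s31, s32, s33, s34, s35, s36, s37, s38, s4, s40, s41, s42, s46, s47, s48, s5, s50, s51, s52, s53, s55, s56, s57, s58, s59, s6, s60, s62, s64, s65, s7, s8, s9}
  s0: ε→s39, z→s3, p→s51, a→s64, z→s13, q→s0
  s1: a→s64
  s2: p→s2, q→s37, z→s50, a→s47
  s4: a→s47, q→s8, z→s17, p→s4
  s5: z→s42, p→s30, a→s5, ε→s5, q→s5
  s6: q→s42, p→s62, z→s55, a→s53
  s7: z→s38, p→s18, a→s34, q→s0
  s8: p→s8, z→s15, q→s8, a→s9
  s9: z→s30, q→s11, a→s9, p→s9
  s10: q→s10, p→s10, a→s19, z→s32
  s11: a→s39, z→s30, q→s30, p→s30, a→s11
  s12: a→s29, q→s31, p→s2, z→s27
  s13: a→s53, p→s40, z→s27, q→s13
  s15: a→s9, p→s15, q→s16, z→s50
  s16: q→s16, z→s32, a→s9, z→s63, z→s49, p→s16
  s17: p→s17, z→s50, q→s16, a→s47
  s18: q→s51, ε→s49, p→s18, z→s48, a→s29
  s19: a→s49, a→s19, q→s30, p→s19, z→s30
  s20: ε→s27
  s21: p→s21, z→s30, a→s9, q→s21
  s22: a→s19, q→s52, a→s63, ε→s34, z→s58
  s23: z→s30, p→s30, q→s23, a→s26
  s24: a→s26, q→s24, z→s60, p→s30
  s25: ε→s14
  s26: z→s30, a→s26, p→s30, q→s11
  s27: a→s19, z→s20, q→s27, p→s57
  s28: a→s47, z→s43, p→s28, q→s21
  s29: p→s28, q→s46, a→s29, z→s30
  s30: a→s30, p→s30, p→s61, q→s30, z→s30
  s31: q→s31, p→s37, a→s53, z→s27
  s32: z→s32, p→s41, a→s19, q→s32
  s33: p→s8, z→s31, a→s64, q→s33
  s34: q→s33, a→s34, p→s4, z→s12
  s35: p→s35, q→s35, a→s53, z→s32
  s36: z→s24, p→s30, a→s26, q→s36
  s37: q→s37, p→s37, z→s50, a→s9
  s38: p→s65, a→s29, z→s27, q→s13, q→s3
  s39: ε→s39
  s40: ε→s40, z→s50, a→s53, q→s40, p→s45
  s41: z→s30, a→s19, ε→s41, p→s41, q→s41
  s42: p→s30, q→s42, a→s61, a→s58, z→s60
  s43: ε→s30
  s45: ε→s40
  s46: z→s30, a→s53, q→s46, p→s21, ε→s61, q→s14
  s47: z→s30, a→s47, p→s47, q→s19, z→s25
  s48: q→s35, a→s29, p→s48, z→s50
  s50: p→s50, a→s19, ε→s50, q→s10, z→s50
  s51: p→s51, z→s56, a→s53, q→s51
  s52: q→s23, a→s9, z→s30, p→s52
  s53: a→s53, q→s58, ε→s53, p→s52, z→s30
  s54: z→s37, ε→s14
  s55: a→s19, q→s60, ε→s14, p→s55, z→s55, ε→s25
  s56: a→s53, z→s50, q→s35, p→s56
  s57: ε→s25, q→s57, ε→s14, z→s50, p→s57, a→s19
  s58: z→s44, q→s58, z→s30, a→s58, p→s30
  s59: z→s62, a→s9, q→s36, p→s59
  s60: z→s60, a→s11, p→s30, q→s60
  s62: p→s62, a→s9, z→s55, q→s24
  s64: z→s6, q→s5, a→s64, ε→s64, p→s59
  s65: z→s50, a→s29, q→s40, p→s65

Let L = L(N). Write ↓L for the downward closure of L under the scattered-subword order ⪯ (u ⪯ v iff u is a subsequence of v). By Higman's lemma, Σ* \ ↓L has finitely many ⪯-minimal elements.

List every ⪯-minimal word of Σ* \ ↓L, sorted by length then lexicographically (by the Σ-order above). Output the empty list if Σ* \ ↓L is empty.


min(Σ*\↓L) = [paz, zaz, qaqp, zzaq, apaqq, pzqzpz].

|Q|=66, |F|=51, |δ|=245 (20 ε).
min D↑ (52 st, q0=0, F={25}): 0:q→1,p→2,z→3,a→4 1:q→1,p→5,z→6,a→7 2:q→5,p→2,z→8,a→9 3:q→6,p→10,z→11,a→9 4:q→12,p→13,z→14,a→4 5:q→5,p→5,z→15,a→16 6:q→6,p→17,z→11,a→16 7:q→18,p→19,z→20,a→7 8:q→21,p→8,z→22,a→9 9:q→23,p→24,z→25,a→9 10:q→17,p→10,z→22,a→9 11:q→11,p→26,z→11,a→27 12:q→12,p→28,z→29,a→7 13:q→28,p→13,z→30,a→31 14:q→29,p→32,z→11,a→9 15:q→21,p→15,z→22,a→16 16:q→33,p→34,z→25,a→16 17:q→17,p→17,z→22,a→16 18:q→18,p→25,z→35,a→18 19:q→36,p→19,z→37,a→38 20:q→35,p→37,z→39,a→16 21:q→21,p→21,z→40,a→16 22:q→41,p→22,z→22,a→27 23:q→23,p→42,z→25,a→16 24:q→42,p→24,z→25,a→31 25:q→25,p→25,z→25,a→25 26:q→26,p→26,z→22,a→27 27:q→25,p→27,z→25,a→27 28:q→28,p→28,z→43,a→38 29:q→29,p→44,z→11,a→16 30:q→45,p→30,z→22,a→31 31:q→27,p→31,z→25,a→31 32:q→44,p→32,z→22,a→31 33:q→33,p→25,z→25,a→33 34:q→46,p→34,z→25,a→38 35:q→35,p→25,z→47,a→33 36:q→36,p→25,z→48,a→49 37:q→48,p→37,z→39,a→38 38:q→50,p→38,z→25,a→38 39:q→47,p→39,z→39,a→27 40:q→40,p→51,z→40,a→27 41:q→41,p→41,z→40,a→27 42:q→42,p→42,z→25,a→38 43:q→45,p→43,z→22,a→38 44:q→44,p→44,z→22,a→38 45:q→45,p→45,z→40,a→38 46:q→46,p→25,z→25,a→49 47:q→47,p→25,z→47,a→50 48:q→48,p→25,z→47,a→49 49:q→50,p→25,z→25,a→49 50:q→25,p→25,z→25,a→50 51:q→51,p→51,z→25,a→27 (ε-aug+det+¬).
'paz': |S_i|=[63, 48, 21, 6] end={s14,s25,s30,s43,s44,s61} — reject; 3/3 single-dels accept.
'zaz': N↓-sim [63, 51, 21, 6] end={s14,s25,s30,s43,s44,s61} — reject; 3/3 deletions ∈↓L.
'qaqp': N↓-sim [63, 49, 25, 13, 2] end={s30,s61} ∉↓L; 4/4 deletions ∈↓L.
'zzaq': |S_i|=[63, 51, 20, 6, 2] end={s30,s61} — reject; 4/4 del acc.
'apaqq': run [63, 50, 35, 11, 6, 2] end={s30,s61} rej; 5/5 del acc.
'pzqzpz': run [63, 48, 36, 24, 11, 5, 2] end={s30,s61} — reject; 6/6 del acc.
6 obstructions.


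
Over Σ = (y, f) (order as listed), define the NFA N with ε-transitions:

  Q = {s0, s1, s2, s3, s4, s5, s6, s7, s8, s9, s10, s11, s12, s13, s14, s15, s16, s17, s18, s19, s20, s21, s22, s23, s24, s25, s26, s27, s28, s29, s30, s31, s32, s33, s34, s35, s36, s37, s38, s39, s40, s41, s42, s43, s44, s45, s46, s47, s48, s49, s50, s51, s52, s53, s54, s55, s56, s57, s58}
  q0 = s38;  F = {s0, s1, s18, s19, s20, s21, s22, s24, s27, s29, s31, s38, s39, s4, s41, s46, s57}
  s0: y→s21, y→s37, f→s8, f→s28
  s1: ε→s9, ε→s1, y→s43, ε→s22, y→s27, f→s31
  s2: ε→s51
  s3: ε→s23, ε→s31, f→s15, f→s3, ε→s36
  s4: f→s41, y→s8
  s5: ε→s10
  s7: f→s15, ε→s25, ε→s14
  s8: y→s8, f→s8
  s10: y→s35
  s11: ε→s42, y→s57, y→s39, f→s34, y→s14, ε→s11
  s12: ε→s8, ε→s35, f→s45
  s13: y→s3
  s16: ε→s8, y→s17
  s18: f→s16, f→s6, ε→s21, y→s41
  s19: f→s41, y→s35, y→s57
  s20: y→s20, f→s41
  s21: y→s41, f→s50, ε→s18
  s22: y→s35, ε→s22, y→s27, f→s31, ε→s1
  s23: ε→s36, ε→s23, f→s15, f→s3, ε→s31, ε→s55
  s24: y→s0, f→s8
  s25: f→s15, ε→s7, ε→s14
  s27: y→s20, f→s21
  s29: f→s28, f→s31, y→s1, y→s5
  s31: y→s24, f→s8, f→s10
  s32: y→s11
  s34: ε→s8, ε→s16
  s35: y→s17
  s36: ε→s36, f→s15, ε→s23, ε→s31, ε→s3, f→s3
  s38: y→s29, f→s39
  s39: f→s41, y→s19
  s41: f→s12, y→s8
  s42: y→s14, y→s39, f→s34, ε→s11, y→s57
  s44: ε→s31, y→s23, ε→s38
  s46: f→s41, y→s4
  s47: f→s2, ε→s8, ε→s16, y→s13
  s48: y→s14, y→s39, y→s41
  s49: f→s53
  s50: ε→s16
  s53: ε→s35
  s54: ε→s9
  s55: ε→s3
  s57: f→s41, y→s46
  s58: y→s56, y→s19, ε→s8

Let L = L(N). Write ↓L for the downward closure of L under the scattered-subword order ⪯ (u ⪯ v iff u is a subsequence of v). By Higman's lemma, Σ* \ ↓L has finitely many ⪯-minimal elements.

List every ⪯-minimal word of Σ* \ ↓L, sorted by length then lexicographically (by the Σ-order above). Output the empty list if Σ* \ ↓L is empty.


|Q|=59, |F|=17, |δ|=117 (41 ε).
min D↑ (16 st, q0=0, F={9}): 0:y→1,f→2 1:y→3,f→4 2:y→5,f→6 3:y→7,f→4 4:y→8,f→9 5:y→10,f→6 6:y→9,f→9 7:y→11,f→12 8:y→13,f→9 9:y→9,f→9 10:y→14,f→6 11:y→11,f→6 12:y→6,f→9 13:y→12,f→9 14:y→15,f→6 15:y→9,f→6.
'yff': |S_i|=[31, 29, 17, 10] end={s10,s12,s16,s17,s28,s35,s45,s50,s6,s8} rej; 3/3 deletions ∈↓L.
'ffy': |S_i|=[31, 22, 11, 3] end={s17,s35,s8} — reject; 3/3 deletions ∈↓L.
'fff': run [31, 22, 11, 5] end={s12,s17,s35,s45,s8} — reject; 3/3 del acc.
'yyyyfy': run [31, 29, 27, 20, 16, 10, 2] end={s17,s8} — reject; 6/6 single-dels accept.
'yyyfyy': run [31, 29, 27, 20, 12, 6, 2] end={s17,s8} rej; 6/6 single-dels accept.
'fyyyyy': N↓-sim [31, 22, 19, 17, 14, 7, 2] end={s17,s8} rej; 6/6 single-dels accept.
6 minimals (antichain).

min(Σ*\↓L) = [yff, ffy, fff, yyyyfy, yyyfyy, fyyyyy].


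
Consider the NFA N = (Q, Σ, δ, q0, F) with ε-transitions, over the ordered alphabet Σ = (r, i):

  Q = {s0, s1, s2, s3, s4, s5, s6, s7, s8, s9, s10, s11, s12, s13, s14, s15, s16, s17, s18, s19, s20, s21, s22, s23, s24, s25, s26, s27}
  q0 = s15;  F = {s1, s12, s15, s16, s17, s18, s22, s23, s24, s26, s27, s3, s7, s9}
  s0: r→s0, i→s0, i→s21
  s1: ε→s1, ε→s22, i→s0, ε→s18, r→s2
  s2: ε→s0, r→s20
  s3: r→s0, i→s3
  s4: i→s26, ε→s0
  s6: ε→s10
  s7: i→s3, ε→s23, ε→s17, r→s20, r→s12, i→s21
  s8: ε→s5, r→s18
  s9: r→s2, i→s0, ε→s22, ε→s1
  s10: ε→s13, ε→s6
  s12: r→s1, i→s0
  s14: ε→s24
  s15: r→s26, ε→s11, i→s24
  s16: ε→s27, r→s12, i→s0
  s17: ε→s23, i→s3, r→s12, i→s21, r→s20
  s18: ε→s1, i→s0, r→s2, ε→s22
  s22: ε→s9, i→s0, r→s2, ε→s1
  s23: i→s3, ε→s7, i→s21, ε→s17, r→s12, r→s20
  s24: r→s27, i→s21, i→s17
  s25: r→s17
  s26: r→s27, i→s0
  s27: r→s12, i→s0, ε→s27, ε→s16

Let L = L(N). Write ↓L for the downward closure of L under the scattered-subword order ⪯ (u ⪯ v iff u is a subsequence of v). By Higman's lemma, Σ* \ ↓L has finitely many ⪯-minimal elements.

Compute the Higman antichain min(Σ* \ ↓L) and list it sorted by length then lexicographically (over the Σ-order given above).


A = [ri, iiir, rrrrr, irrrr, iirrr].

|Q|=28, |F|=14, |δ|=67 (25 ε).
min D↑ (9 st, q0=0, F={4}): 0:r→1,i→2 1:r→3,i→4 2:r→3,i→5 3:r→6,i→4 4:r→4,i→4 5:r→6,i→7 6:r→8,i→4 7:r→4,i→7 8:r→4,i→4 [Hopcroft].
'ri': |S_i|=[19, 12, 2] end={s0,s21} — reject; 2/2 single-dels accept.
'iiir': |S_i|=[19, 16, 13, 3, 2] end={s0,s21} — reject; 4/4 single-dels accept.
'rrrrr': N↓-sim [19, 12, 11, 9, 8, 4] end={s0,s2,s20,s21} — reject; 5/5 single-dels accept.
'irrrr': N↓-sim [19, 16, 11, 9, 8, 4] end={s0,s2,s20,s21} — reject; 5/5 single-dels accept.
'iirrr': |S_i|=[19, 16, 13, 9, 8, 4] end={s0,s2,s20,s21} — reject; 5/5 deletions ∈↓L.
5 obstructions.


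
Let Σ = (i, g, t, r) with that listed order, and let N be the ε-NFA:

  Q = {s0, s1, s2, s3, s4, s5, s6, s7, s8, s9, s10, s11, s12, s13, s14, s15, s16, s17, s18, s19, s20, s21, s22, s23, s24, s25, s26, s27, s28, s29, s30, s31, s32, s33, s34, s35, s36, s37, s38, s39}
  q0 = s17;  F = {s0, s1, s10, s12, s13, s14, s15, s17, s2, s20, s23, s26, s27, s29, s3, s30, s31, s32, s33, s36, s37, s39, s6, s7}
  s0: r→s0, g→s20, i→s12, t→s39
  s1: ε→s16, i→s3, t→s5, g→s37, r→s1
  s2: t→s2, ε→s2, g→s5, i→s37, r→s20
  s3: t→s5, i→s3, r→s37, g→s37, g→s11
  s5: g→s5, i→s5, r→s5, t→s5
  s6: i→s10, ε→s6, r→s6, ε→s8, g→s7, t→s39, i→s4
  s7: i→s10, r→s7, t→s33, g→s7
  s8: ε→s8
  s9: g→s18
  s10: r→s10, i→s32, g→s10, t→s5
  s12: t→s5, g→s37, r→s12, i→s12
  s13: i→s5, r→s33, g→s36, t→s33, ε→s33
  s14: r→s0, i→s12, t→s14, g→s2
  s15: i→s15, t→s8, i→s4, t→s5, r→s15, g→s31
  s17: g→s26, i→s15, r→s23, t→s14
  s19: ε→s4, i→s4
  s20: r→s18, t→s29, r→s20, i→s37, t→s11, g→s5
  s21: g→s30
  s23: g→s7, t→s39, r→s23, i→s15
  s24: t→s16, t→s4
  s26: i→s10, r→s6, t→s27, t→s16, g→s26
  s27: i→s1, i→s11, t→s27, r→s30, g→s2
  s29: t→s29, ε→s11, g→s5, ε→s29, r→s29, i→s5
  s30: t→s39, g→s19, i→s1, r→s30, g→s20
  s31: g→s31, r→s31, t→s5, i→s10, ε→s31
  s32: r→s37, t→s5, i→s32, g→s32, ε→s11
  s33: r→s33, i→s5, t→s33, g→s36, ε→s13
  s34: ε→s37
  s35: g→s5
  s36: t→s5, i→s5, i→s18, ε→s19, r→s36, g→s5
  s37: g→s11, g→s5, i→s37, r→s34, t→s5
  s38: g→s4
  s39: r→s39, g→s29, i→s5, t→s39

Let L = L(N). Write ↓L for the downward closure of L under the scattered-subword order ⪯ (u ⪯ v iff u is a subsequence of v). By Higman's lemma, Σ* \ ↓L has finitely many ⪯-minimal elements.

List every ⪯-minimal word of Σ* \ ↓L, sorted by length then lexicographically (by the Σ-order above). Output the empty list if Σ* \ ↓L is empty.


Antichain: [it, tgg, rti, giirg, rgtgt].

|Q|=40, |F|=24, |δ|=132 (14 ε).
min D↑ (24 st, q0=0, F={6}): 0:i→1,g→2,t→3,r→4 1:i→1,g→5,t→6,r→1 2:i→7,g→2,t→8,r→9 3:i→10,g→11,t→3,r→12 4:i→1,g→13,t→14,r→4 5:i→7,g→5,t→6,r→5 6:i→6,g→6,t→6,r→6 7:i→15,g→7,t→6,r→7 8:i→16,g→11,t→8,r→17 9:i→7,g→13,t→14,r→9 10:i→10,g→18,t→6,r→10 11:i→18,g→6,t→11,r→19 12:i→10,g→19,t→14,r→12 13:i→7,g→13,t→20,r→13 14:i→6,g→21,t→14,r→14 15:i→15,g→15,t→6,r→18 16:i→22,g→18,t→6,r→16 17:i→16,g→19,t→14,r→17 18:i→18,g→6,t→6,r→18 19:i→18,g→6,t→21,r→19 20:i→6,g→23,t→20,r→20 21:i→6,g→6,t→21,r→21 22:i→22,g→18,t→6,r→18 23:i→6,g→6,t→6,r→23.
'it': run [32, 15, 2] end={s5,s8} — reject; 2/2 del acc.
'tgg': run [32, 23, 11, 2] end={s11,s5} ∉↓L; 3/3 deletions ∈↓L.
'rti': run [32, 27, 11, 3] end={s18,s4,s5} rej; 3/3 single-dels accept.
'giirg': N↓-sim [32, 26, 11, 6, 4, 2] end={s11,s5} — reject; 5/5 del acc.
'rgtgt': N↓-sim [32, 27, 16, 9, 5, 1] end={s5} ∉↓L; 5/5 del acc.
5 words, ⪯-incomp.
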